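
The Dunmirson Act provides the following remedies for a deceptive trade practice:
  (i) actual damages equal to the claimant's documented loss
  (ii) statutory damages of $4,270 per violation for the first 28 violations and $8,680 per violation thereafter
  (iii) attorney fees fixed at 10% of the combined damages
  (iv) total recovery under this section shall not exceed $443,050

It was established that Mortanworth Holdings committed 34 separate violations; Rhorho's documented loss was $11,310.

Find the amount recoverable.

First 28 violations: 28 × $4,270 = $119,560
Remaining violations: (34 − 28) × $8,680 = $52,080
Statutory damages: $119,560 + $52,080 = $171,640
Combined damages: $11,310 + $171,640 = $182,950
Attorney fees: 10% of $182,950 = $18,295
Total before cap: $182,950 + $18,295 = $201,245
Cap at $443,050: $201,245 is within the cap, no reduction.

$201,245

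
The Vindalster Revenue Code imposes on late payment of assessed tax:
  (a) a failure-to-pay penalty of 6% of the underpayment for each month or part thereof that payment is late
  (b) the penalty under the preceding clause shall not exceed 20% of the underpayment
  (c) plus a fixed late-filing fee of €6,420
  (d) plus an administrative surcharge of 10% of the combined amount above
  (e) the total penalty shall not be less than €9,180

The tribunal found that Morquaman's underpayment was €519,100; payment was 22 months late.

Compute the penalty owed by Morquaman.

€121,264

Accrued rate: 6% × 22 = 132%, capped at 20% → 20%
Failure-to-pay penalty: 20% of €519,100 = €103,820
Penalty before surcharge: €103,820 + €6,420 = €110,240
Administrative surcharge: 10% of €110,240 = €11,024
Total penalty: €110,240 + €11,024 = €121,264
Minimum €9,180: €121,264 meets the minimum, no increase.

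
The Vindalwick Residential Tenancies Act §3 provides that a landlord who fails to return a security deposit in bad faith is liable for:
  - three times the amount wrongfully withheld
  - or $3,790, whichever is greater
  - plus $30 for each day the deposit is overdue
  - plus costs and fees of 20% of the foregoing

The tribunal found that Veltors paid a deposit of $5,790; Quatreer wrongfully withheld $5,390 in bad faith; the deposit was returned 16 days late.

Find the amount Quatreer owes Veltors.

$19,980

Trebled: 3 × $5,390 = $16,170
Minimum $3,790: $16,170 meets the minimum, no increase.
Late-return penalty: 16 × $30 = $480
Damages plus late penalty: $16,170 + $480 = $16,650
Costs and fees: 20% of $16,650 = $3,330
Total recovery: $16,650 + $3,330 = $19,980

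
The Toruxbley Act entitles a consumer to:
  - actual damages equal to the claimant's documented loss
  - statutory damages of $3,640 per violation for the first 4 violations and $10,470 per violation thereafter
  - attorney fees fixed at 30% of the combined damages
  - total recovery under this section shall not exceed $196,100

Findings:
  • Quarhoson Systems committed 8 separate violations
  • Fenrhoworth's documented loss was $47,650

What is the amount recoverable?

$135,317

First 4 violations: 4 × $3,640 = $14,560
Remaining violations: (8 − 4) × $10,470 = $41,880
Statutory damages: $14,560 + $41,880 = $56,440
Combined damages: $47,650 + $56,440 = $104,090
Attorney fees: 30% of $104,090 = $31,227
Total before cap: $104,090 + $31,227 = $135,317
Cap at $196,100: $135,317 is within the cap, no reduction.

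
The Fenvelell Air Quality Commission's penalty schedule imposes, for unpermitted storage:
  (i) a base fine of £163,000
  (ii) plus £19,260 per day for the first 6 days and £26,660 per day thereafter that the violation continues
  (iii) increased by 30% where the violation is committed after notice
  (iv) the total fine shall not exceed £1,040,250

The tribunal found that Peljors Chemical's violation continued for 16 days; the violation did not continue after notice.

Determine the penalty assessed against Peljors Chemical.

Civil penalty: £545,160

First 6 days: 6 × £19,260 = £115,560
Remaining days: (16 − 6) × £26,660 = £266,600
Per-day component: £115,560 + £266,600 = £382,160
Base plus per-day: £163,000 + £382,160 = £545,160
The violation did not continue after notice: no 30% increase.
Cap at £1,040,250: £545,160 is within the cap, no reduction.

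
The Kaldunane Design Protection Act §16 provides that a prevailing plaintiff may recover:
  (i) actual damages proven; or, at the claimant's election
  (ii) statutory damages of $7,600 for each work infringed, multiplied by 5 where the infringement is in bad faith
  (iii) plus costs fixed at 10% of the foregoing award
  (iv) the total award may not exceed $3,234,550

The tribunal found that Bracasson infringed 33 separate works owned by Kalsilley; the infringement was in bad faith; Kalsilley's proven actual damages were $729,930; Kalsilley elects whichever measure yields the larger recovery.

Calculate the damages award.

Statutory damages: 33 × $7,600 = $250,800
Multiplied by 5: 5 × $250,800 = $1,254,000
Greater of actual damages ($729,930) or enhanced statutory damages ($1,254,000): $1,254,000
Costs: 10% of $1,254,000 = $125,400
Award plus costs: $1,254,000 + $125,400 = $1,379,400
Cap at $3,234,550: $1,379,400 is within the cap, no reduction.

Award: $1,379,400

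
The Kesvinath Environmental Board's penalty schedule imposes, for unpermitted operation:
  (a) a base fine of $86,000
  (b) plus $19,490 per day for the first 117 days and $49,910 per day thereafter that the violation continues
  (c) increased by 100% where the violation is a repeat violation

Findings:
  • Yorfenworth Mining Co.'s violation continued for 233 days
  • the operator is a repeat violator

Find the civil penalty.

$16,311,780

First 117 days: 117 × $19,490 = $2,280,330
Remaining days: (233 − 117) × $49,910 = $5,789,560
Per-day component: $2,280,330 + $5,789,560 = $8,069,890
Base plus per-day: $86,000 + $8,069,890 = $8,155,890
Enhancement: 100% of $8,155,890 = $8,155,890
Enhanced fine: $8,155,890 + $8,155,890 = $16,311,780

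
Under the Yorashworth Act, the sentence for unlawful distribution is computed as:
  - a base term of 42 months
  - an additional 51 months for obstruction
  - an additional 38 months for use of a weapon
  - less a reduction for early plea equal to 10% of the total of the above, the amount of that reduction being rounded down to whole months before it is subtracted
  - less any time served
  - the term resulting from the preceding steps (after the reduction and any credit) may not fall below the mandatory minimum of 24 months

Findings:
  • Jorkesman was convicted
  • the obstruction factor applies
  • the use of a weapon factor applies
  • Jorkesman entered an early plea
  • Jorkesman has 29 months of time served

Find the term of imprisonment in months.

Obstruction enhancement: +51 months
Use of a weapon enhancement: +38 months
Adjusted term: 42 months + 51 months + 38 months = 131 months
Early plea reduction: 10% of 131 months = 13 months (rounded down)
After reduction: 131 − 13 = 118 months
Less time served: 118 months − 29 months = 89 months
Minimum 24 months: 89 months meets the minimum, no increase.

89 months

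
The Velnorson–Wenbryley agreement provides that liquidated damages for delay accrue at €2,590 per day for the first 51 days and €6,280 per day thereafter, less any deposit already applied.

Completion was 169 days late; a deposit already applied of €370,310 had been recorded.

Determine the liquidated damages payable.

First 51 days: 51 × €2,590 = €132,090
Remaining days: (169 − 51) × €6,280 = €741,040
Accrued per-day damages: €132,090 + €741,040 = €873,130
Less deposit already applied: €873,130 − €370,310 = €502,820

Liquidated damages: €502,820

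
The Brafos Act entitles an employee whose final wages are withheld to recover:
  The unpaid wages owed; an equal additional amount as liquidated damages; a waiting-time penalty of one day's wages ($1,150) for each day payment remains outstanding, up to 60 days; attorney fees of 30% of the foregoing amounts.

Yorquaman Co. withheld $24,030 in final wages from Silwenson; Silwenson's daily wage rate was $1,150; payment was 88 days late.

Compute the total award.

Liquidated damages (equal amount): $24,030
Penalty days: min(88, 60) = 60
Waiting-time penalty: 60 × $1,150 = $69,000
Subtotal: $24,030 + $24,030 + $69,000 = $117,060
Attorney fees: 30% of $117,060 = $35,118
Total award: $117,060 + $35,118 = $152,178

$152,178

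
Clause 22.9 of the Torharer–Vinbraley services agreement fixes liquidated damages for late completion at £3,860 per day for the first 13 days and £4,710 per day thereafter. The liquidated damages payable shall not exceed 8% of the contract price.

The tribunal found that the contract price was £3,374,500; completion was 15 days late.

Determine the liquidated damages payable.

£59,600

First 13 days: 13 × £3,860 = £50,180
Remaining days: (15 − 13) × £4,710 = £9,420
Accrued per-day damages: £50,180 + £9,420 = £59,600
Cap: 8% of £3,374,500 = £269,960
Cap at £269,960: £59,600 is within the cap, no reduction.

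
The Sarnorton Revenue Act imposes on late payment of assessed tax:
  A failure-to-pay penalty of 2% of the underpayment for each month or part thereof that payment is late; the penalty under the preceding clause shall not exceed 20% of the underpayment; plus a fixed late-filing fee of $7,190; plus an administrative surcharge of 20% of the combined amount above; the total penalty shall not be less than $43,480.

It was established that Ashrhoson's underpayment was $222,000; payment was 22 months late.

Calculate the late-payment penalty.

Accrued rate: 2% × 22 = 44%, capped at 20% → 20%
Failure-to-pay penalty: 20% of $222,000 = $44,400
Penalty before surcharge: $44,400 + $7,190 = $51,590
Administrative surcharge: 20% of $51,590 = $10,318
Total penalty: $51,590 + $10,318 = $61,908
Minimum $43,480: $61,908 meets the minimum, no increase.

$61,908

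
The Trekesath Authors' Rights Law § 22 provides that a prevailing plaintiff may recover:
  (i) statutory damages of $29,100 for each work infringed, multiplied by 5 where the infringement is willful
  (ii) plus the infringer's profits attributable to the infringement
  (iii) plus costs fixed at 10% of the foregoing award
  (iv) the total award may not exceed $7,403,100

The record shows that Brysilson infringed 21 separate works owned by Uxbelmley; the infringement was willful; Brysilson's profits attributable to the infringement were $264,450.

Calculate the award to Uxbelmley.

Statutory damages: 21 × $29,100 = $611,100
Multiplied by 5: 5 × $611,100 = $3,055,500
Combined award: $3,055,500 + $264,450 = $3,319,950
Costs: 10% of $3,319,950 = $331,995
Award plus costs: $3,319,950 + $331,995 = $3,651,945
Cap at $7,403,100: $3,651,945 is within the cap, no reduction.

$3,651,945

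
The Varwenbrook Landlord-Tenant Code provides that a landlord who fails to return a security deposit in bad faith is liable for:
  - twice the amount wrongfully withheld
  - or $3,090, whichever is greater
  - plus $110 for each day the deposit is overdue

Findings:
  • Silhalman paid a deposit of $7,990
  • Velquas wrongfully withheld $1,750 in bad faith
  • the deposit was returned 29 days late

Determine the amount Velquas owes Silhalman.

Doubled: 2 × $1,750 = $3,500
Minimum $3,090: $3,500 meets the minimum, no increase.
Late-return penalty: 29 × $110 = $3,190
Damages plus late penalty: $3,500 + $3,190 = $6,690

$6,690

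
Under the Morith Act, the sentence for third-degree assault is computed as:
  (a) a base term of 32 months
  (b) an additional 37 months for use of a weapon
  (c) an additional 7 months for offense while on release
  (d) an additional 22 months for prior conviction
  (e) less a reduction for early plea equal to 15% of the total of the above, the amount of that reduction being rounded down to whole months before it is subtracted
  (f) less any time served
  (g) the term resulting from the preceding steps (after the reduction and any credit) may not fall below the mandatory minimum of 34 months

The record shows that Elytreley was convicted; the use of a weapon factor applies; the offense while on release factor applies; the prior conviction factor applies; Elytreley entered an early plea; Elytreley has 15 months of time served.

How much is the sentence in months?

Use of a weapon enhancement: +37 months
Offense while on release enhancement: +7 months
Prior conviction enhancement: +22 months
Adjusted term: 32 months + 37 months + 7 months + 22 months = 98 months
Early plea reduction: 15% of 98 months = 14 months (rounded down)
After reduction: 98 − 14 = 84 months
Less time served: 84 months − 15 months = 69 months
Minimum 34 months: 69 months meets the minimum, no increase.

69 months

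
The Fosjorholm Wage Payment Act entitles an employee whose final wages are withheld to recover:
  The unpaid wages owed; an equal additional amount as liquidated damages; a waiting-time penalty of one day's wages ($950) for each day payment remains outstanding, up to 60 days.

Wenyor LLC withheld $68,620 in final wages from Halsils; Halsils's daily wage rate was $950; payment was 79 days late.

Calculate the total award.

Liquidated damages (equal amount): $68,620
Penalty days: min(79, 60) = 60
Waiting-time penalty: 60 × $950 = $57,000
Total award: $68,620 + $68,620 + $57,000 = $194,240

$194,240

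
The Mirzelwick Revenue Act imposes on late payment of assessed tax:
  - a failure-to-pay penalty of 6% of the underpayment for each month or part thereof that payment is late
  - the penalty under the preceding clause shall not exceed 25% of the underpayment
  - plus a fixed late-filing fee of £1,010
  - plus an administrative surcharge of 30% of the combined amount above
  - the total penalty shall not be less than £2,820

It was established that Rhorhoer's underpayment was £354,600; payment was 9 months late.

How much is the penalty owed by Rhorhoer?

Accrued rate: 6% × 9 = 54%, capped at 25% → 25%
Failure-to-pay penalty: 25% of £354,600 = £88,650
Penalty before surcharge: £88,650 + £1,010 = £89,660
Administrative surcharge: 30% of £89,660 = £26,898
Total penalty: £89,660 + £26,898 = £116,558
Minimum £2,820: £116,558 meets the minimum, no increase.

£116,558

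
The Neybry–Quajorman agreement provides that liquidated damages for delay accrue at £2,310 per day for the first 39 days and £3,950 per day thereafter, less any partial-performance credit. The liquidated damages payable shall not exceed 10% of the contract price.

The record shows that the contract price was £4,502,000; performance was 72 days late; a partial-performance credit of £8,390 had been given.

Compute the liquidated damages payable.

First 39 days: 39 × £2,310 = £90,090
Remaining days: (72 − 39) × £3,950 = £130,350
Accrued per-day damages: £90,090 + £130,350 = £220,440
Less partial-performance credit: £220,440 − £8,390 = £212,050
Cap: 10% of £4,502,000 = £450,200
Cap at £450,200: £212,050 is within the cap, no reduction.

£212,050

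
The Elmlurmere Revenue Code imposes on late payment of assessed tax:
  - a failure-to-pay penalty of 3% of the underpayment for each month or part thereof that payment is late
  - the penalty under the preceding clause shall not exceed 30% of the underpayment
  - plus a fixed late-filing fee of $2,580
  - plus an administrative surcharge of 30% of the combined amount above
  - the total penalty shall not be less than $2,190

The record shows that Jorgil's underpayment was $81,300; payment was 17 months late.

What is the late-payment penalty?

Accrued rate: 3% × 17 = 51%, capped at 30% → 30%
Failure-to-pay penalty: 30% of $81,300 = $24,390
Penalty before surcharge: $24,390 + $2,580 = $26,970
Administrative surcharge: 30% of $26,970 = $8,091
Total penalty: $26,970 + $8,091 = $35,061
Minimum $2,190: $35,061 meets the minimum, no increase.

$35,061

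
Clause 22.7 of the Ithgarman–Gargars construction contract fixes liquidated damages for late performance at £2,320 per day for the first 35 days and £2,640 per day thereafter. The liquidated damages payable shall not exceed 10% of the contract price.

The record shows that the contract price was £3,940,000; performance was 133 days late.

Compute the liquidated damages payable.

£339,920

First 35 days: 35 × £2,320 = £81,200
Remaining days: (133 − 35) × £2,640 = £258,720
Accrued per-day damages: £81,200 + £258,720 = £339,920
Cap: 10% of £3,940,000 = £394,000
Cap at £394,000: £339,920 is within the cap, no reduction.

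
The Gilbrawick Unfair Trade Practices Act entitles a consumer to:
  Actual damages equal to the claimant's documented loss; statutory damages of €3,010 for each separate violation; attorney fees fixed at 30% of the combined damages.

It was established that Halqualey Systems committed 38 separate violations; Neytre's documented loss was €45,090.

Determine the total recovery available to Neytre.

Statutory damages: 38 × €3,010 = €114,380
Combined damages: €45,090 + €114,380 = €159,470
Attorney fees: 30% of €159,470 = €47,841
Total recovery: €159,470 + €47,841 = €207,311

€207,311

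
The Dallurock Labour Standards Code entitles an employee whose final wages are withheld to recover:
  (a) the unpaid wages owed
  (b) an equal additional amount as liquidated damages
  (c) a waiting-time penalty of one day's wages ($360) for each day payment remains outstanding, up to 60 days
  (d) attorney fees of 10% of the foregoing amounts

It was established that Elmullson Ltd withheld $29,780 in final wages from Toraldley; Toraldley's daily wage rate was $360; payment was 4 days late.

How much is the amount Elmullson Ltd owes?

Liquidated damages (equal amount): $29,780
Penalty days: min(4, 60) = 4
Waiting-time penalty: 4 × $360 = $1,440
Subtotal: $29,780 + $29,780 + $1,440 = $61,000
Attorney fees: 10% of $61,000 = $6,100
Total award: $61,000 + $6,100 = $67,100

Total award: $67,100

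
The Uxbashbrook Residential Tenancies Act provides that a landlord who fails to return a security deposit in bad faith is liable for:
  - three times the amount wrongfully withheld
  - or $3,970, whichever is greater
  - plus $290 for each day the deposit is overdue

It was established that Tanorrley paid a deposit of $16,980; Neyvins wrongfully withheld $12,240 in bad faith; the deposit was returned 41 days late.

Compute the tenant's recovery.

Trebled: 3 × $12,240 = $36,720
Minimum $3,970: $36,720 meets the minimum, no increase.
Late-return penalty: 41 × $290 = $11,890
Damages plus late penalty: $36,720 + $11,890 = $48,610

$48,610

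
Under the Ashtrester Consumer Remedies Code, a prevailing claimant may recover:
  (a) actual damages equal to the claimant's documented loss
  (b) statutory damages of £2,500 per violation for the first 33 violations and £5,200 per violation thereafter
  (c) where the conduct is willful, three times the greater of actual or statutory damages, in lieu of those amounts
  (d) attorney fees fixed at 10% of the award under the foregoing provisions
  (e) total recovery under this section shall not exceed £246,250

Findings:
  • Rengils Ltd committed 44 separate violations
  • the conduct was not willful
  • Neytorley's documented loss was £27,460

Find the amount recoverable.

£183,876

First 33 violations: 33 × £2,500 = £82,500
Remaining violations: (44 − 33) × £5,200 = £57,200
Statutory damages: £82,500 + £57,200 = £139,700
Conduct not willful: the in-lieu enhancement does not apply.
Actual plus statutory damages: £27,460 + £139,700 = £167,160
Attorney fees: 10% of £167,160 = £16,716
Total before cap: £167,160 + £16,716 = £183,876
Cap at £246,250: £183,876 is within the cap, no reduction.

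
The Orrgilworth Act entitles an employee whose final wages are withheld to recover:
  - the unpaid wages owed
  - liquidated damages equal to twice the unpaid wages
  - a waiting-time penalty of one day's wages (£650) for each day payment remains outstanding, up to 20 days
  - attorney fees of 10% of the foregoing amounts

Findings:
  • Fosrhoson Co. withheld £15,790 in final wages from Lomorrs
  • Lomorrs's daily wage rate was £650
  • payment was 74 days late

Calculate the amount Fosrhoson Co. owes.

Doubled: 2 × £15,790 = £31,580
Penalty days: min(74, 20) = 20
Waiting-time penalty: 20 × £650 = £13,000
Subtotal: £15,790 + £31,580 + £13,000 = £60,370
Attorney fees: 10% of £60,370 = £6,037
Total award: £60,370 + £6,037 = £66,407

£66,407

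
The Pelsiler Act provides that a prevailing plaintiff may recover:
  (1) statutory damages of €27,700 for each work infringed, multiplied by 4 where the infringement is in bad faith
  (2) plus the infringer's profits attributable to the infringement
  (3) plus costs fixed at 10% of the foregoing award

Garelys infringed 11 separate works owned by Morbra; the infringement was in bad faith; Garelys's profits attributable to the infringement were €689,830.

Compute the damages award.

€2,099,493

Statutory damages: 11 × €27,700 = €304,700
Multiplied by 4: 4 × €304,700 = €1,218,800
Combined award: €1,218,800 + €689,830 = €1,908,630
Costs: 10% of €1,908,630 = €190,863
Award plus costs: €1,908,630 + €190,863 = €2,099,493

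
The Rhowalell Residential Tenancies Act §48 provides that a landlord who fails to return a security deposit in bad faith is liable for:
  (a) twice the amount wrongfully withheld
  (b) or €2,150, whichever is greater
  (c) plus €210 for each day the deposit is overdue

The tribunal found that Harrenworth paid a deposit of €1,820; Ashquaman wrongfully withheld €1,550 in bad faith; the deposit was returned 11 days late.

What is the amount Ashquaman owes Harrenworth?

Doubled: 2 × €1,550 = €3,100
Minimum €2,150: €3,100 meets the minimum, no increase.
Late-return penalty: 11 × €210 = €2,310
Damages plus late penalty: €3,100 + €2,310 = €5,410

€5,410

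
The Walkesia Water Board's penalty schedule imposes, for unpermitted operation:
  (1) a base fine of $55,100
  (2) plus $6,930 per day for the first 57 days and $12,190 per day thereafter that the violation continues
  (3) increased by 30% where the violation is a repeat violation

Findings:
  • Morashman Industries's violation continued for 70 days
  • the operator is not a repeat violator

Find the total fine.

First 57 days: 57 × $6,930 = $395,010
Remaining days: (70 − 57) × $12,190 = $158,470
Per-day component: $395,010 + $158,470 = $553,480
Base plus per-day: $55,100 + $553,480 = $608,580
The operator is not a repeat violator: no 30% increase.

$608,580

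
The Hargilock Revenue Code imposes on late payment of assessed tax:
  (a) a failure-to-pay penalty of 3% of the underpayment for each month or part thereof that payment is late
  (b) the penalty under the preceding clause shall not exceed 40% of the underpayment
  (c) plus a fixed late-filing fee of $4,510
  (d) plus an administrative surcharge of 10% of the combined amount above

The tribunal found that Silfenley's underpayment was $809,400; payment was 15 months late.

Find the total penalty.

$361,097

Accrued rate: 3% × 15 = 45%, capped at 40% → 40%
Failure-to-pay penalty: 40% of $809,400 = $323,760
Penalty before surcharge: $323,760 + $4,510 = $328,270
Administrative surcharge: 10% of $328,270 = $32,827
Total penalty: $328,270 + $32,827 = $361,097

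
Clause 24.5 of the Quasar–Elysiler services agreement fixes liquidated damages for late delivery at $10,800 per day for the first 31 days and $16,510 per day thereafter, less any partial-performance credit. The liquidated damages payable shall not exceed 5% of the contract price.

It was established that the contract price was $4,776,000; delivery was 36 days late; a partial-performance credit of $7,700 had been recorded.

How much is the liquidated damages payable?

First 31 days: 31 × $10,800 = $334,800
Remaining days: (36 − 31) × $16,510 = $82,550
Accrued per-day damages: $334,800 + $82,550 = $417,350
Less partial-performance credit: $417,350 − $7,700 = $409,650
Cap: 5% of $4,776,000 = $238,800
Cap at $238,800: $409,650 exceeds the cap → $238,800

Liquidated damages: $238,800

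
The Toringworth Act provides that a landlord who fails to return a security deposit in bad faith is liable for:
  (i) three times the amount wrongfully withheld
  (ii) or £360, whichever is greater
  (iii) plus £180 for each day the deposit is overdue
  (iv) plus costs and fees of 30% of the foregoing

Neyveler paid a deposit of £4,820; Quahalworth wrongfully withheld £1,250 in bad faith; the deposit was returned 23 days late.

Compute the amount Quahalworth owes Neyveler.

£10,257

Trebled: 3 × £1,250 = £3,750
Minimum £360: £3,750 meets the minimum, no increase.
Late-return penalty: 23 × £180 = £4,140
Damages plus late penalty: £3,750 + £4,140 = £7,890
Costs and fees: 30% of £7,890 = £2,367
Total recovery: £7,890 + £2,367 = £10,257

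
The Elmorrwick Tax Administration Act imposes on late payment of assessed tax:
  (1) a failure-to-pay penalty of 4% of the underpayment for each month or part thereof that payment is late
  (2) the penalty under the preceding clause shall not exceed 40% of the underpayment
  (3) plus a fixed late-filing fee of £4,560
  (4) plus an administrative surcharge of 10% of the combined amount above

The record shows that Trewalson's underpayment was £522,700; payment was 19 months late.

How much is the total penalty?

£235,004

Accrued rate: 4% × 19 = 76%, capped at 40% → 40%
Failure-to-pay penalty: 40% of £522,700 = £209,080
Penalty before surcharge: £209,080 + £4,560 = £213,640
Administrative surcharge: 10% of £213,640 = £21,364
Total penalty: £213,640 + £21,364 = £235,004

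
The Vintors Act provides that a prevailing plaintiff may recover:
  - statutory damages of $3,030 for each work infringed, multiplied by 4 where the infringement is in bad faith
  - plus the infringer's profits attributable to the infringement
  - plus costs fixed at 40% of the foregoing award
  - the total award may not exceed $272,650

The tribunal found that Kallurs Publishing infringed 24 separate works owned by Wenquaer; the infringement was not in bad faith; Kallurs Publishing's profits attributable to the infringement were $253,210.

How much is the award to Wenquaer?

$272,650

Statutory damages: 24 × $3,030 = $72,720
Infringement not in bad faith: no ×4 enhancement.
Combined award: $72,720 + $253,210 = $325,930
Costs: 40% of $325,930 = $130,372
Award plus costs: $325,930 + $130,372 = $456,302
Cap at $272,650: $456,302 exceeds the cap → $272,650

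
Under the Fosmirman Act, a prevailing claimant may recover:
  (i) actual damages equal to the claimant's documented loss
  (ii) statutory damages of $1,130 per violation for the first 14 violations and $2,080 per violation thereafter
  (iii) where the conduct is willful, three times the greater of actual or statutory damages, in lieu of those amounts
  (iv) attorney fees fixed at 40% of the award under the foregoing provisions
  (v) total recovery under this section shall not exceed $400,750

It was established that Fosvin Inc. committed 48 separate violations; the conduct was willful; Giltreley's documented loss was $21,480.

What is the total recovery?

First 14 violations: 14 × $1,130 = $15,820
Remaining violations: (48 − 14) × $2,080 = $70,720
Statutory damages: $15,820 + $70,720 = $86,540
Greater of actual damages ($21,480) or statutory damages ($86,540): $86,540
Trebled: 3 × $86,540 = $259,620
Attorney fees: 40% of $259,620 = $103,848
Total before cap: $259,620 + $103,848 = $363,468
Cap at $400,750: $363,468 is within the cap, no reduction.

$363,468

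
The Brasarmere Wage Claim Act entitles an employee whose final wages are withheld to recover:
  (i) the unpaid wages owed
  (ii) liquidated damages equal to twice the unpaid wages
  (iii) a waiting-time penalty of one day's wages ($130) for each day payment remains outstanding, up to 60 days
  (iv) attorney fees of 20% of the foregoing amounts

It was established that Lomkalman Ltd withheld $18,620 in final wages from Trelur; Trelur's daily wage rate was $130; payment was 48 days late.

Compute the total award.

Doubled: 2 × $18,620 = $37,240
Penalty days: min(48, 60) = 48
Waiting-time penalty: 48 × $130 = $6,240
Subtotal: $18,620 + $37,240 + $6,240 = $62,100
Attorney fees: 20% of $62,100 = $12,420
Total award: $62,100 + $12,420 = $74,520

$74,520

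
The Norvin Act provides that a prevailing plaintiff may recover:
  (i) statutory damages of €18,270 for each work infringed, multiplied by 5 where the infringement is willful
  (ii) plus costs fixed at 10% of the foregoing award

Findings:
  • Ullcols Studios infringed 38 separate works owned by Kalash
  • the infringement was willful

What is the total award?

€3,818,430

Statutory damages: 38 × €18,270 = €694,260
Multiplied by 5: 5 × €694,260 = €3,471,300
Costs: 10% of €3,471,300 = €347,130
Award plus costs: €3,471,300 + €347,130 = €3,818,430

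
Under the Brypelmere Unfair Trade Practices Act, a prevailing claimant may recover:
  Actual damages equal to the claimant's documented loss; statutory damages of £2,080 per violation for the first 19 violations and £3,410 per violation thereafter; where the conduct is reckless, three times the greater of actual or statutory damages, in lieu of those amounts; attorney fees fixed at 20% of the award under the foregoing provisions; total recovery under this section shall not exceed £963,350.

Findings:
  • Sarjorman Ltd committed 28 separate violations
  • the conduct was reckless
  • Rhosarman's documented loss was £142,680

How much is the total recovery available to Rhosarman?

£513,648

First 19 violations: 19 × £2,080 = £39,520
Remaining violations: (28 − 19) × £3,410 = £30,690
Statutory damages: £39,520 + £30,690 = £70,210
Greater of actual damages (£142,680) or statutory damages (£70,210): £142,680
Trebled: 3 × £142,680 = £428,040
Attorney fees: 20% of £428,040 = £85,608
Total before cap: £428,040 + £85,608 = £513,648
Cap at £963,350: £513,648 is within the cap, no reduction.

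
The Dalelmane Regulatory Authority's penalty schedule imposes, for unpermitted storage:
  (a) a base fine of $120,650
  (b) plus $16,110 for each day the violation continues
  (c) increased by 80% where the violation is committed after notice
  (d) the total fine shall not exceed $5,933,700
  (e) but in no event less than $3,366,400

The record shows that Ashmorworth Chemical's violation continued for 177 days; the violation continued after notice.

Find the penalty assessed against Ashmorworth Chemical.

$5,349,816

Per-day component: 177 × $16,110 = $2,851,470
Base plus per-day: $120,650 + $2,851,470 = $2,972,120
Enhancement: 80% of $2,972,120 = $2,377,696
Enhanced fine: $2,972,120 + $2,377,696 = $5,349,816
Cap at $5,933,700: $5,349,816 is within the cap, no reduction.
Minimum $3,366,400: $5,349,816 meets the minimum, no increase.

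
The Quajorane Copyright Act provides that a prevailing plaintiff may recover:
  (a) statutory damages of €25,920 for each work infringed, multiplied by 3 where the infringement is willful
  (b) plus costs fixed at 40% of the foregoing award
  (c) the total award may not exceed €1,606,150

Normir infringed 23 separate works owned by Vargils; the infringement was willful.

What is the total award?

Statutory damages: 23 × €25,920 = €596,160
Trebled: 3 × €596,160 = €1,788,480
Costs: 40% of €1,788,480 = €715,392
Award plus costs: €1,788,480 + €715,392 = €2,503,872
Cap at €1,606,150: €2,503,872 exceeds the cap → €1,606,150

€1,606,150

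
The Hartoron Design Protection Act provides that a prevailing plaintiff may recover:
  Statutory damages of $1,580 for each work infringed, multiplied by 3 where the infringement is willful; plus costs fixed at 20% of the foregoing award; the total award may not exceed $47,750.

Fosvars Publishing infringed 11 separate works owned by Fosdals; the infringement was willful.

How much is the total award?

Statutory damages: 11 × $1,580 = $17,380
Trebled: 3 × $17,380 = $52,140
Costs: 20% of $52,140 = $10,428
Award plus costs: $52,140 + $10,428 = $62,568
Cap at $47,750: $62,568 exceeds the cap → $47,750

$47,750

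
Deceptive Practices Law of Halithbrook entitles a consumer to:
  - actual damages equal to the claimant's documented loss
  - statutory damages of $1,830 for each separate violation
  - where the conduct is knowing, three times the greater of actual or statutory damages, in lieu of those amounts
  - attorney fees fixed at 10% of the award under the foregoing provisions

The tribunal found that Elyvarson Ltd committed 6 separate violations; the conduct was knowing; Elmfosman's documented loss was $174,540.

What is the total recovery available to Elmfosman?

Statutory damages: 6 × $1,830 = $10,980
Greater of actual damages ($174,540) or statutory damages ($10,980): $174,540
Trebled: 3 × $174,540 = $523,620
Attorney fees: 10% of $523,620 = $52,362
Total recovery: $523,620 + $52,362 = $575,982

$575,982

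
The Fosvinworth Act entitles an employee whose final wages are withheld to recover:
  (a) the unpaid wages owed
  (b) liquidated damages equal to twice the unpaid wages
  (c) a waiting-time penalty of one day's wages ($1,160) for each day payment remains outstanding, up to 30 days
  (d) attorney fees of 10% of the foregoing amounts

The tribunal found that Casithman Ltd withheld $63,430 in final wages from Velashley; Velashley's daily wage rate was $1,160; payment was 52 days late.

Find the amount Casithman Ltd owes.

Doubled: 2 × $63,430 = $126,860
Penalty days: min(52, 30) = 30
Waiting-time penalty: 30 × $1,160 = $34,800
Subtotal: $63,430 + $126,860 + $34,800 = $225,090
Attorney fees: 10% of $225,090 = $22,509
Total award: $225,090 + $22,509 = $247,599

$247,599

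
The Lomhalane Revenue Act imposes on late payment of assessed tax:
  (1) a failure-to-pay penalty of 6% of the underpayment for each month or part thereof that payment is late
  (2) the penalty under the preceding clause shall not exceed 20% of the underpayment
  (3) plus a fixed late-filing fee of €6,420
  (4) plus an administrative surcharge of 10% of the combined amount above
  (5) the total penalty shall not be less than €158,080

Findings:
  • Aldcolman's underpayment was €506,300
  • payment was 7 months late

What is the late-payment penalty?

€158,080

Accrued rate: 6% × 7 = 42%, capped at 20% → 20%
Failure-to-pay penalty: 20% of €506,300 = €101,260
Penalty before surcharge: €101,260 + €6,420 = €107,680
Administrative surcharge: 10% of €107,680 = €10,768
Total penalty: €107,680 + €10,768 = €118,448
Minimum €158,080: €118,448 is below the minimum → €158,080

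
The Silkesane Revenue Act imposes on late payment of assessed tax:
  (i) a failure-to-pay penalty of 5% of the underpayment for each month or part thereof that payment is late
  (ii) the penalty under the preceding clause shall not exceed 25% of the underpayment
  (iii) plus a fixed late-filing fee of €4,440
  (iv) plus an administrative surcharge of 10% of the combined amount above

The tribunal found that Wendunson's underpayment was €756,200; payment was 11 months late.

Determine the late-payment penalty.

Accrued rate: 5% × 11 = 55%, capped at 25% → 25%
Failure-to-pay penalty: 25% of €756,200 = €189,050
Penalty before surcharge: €189,050 + €4,440 = €193,490
Administrative surcharge: 10% of €193,490 = €19,349
Total penalty: €193,490 + €19,349 = €212,839

€212,839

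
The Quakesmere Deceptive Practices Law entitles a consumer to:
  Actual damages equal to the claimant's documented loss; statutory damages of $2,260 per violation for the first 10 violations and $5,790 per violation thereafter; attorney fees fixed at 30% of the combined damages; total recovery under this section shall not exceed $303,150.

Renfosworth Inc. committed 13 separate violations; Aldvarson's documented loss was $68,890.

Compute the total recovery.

$141,518

First 10 violations: 10 × $2,260 = $22,600
Remaining violations: (13 − 10) × $5,790 = $17,370
Statutory damages: $22,600 + $17,370 = $39,970
Combined damages: $68,890 + $39,970 = $108,860
Attorney fees: 30% of $108,860 = $32,658
Total before cap: $108,860 + $32,658 = $141,518
Cap at $303,150: $141,518 is within the cap, no reduction.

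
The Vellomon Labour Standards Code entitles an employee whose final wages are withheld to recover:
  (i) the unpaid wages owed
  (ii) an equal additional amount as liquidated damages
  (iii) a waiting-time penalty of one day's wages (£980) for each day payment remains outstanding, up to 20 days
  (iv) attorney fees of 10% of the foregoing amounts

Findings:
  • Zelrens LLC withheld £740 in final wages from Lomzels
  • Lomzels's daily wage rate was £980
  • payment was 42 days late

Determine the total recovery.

£23,188

Liquidated damages (equal amount): £740
Penalty days: min(42, 20) = 20
Waiting-time penalty: 20 × £980 = £19,600
Subtotal: £740 + £740 + £19,600 = £21,080
Attorney fees: 10% of £21,080 = £2,108
Total award: £21,080 + £2,108 = £23,188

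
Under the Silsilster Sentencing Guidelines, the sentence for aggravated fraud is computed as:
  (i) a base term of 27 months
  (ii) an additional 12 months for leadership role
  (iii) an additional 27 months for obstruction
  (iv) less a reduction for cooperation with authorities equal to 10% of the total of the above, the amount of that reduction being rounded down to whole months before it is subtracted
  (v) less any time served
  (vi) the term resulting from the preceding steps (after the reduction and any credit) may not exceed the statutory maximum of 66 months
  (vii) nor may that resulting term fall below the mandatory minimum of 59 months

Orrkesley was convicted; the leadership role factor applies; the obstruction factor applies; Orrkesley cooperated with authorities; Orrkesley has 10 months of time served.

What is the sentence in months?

59 months

Leadership role enhancement: +12 months
Obstruction enhancement: +27 months
Adjusted term: 27 months + 12 months + 27 months = 66 months
Cooperation with authorities reduction: 10% of 66 months = 6 months (rounded down)
After reduction: 66 − 6 = 60 months
Less time served: 60 months − 10 months = 50 months
Cap at 66 months: 50 months is within the cap, no reduction.
Minimum 59 months: 50 months is below the minimum → 59 months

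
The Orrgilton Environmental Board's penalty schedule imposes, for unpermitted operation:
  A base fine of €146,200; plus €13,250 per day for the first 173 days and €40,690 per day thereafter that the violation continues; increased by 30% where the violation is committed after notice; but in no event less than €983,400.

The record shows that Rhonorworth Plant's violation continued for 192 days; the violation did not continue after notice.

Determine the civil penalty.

€3,211,560

First 173 days: 173 × €13,250 = €2,292,250
Remaining days: (192 − 173) × €40,690 = €773,110
Per-day component: €2,292,250 + €773,110 = €3,065,360
Base plus per-day: €146,200 + €3,065,360 = €3,211,560
The violation did not continue after notice: no 30% increase.
Minimum €983,400: €3,211,560 meets the minimum, no increase.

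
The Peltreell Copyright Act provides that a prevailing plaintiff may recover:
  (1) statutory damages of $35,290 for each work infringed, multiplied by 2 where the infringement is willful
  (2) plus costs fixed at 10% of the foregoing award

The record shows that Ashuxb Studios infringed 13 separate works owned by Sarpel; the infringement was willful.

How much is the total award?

Statutory damages: 13 × $35,290 = $458,770
Doubled: 2 × $458,770 = $917,540
Costs: 10% of $917,540 = $91,754
Award plus costs: $917,540 + $91,754 = $1,009,294

$1,009,294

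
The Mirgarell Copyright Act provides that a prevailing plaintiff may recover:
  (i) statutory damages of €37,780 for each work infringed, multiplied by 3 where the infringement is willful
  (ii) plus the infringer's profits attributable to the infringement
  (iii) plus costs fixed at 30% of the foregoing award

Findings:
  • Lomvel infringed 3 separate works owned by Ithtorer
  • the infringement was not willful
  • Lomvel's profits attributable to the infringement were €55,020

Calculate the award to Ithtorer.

Statutory damages: 3 × €37,780 = €113,340
Infringement not willful: no ×3 enhancement.
Combined award: €113,340 + €55,020 = €168,360
Costs: 30% of €168,360 = €50,508
Award plus costs: €168,360 + €50,508 = €218,868

€218,868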